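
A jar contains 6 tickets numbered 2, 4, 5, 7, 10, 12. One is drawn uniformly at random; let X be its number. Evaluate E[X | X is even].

7

P(X is even) = 2/3.
Σ over the event: 2·1/6 + 4·1/6 + 10·1/6 + 12·1/6 = 14/3.
E[X | X is even] = (14/3) / (2/3) = 7.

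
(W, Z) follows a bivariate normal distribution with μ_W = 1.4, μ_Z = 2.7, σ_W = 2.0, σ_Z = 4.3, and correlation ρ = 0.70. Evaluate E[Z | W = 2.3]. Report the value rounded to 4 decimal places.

4.0545

For a bivariate normal, E[Z | W=x] = μ_Z + ρ·(σ_Z/σ_W)·(x − μ_W).
E[Z | W=2.3] = 2.7 + (0.70)·(4.3/2.0)·(2.3 − (1.4)) = 2.7 + (1.505)·(0.9) = 4.0545.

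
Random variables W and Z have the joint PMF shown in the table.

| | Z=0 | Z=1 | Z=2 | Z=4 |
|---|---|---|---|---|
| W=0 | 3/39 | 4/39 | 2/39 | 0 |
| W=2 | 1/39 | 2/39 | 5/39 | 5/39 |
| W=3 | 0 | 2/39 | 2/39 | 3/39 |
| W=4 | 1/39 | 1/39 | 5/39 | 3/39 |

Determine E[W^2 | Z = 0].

P(Z = 0) = 5/39.
Σ W^2·P over the event = 0·(3/39) + 4·(1/39) + 16·(1/39) = 20/39.
E[W^2 | Z = 0] = (20/39) / (5/39) = 4.

4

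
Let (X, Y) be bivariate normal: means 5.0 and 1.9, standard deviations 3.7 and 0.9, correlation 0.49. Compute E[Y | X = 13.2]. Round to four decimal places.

E[Y | X=x] = μ_Y + ρ(σ_Y/σ_X)(x − μ_X) for jointly normal variables.
E[Y | X=13.2] = 1.9 + (0.49)·(0.9/3.7)·(13.2 − (5.0)) = 1.9 + (0.11919)·(8.2) = 2.8774.

2.8774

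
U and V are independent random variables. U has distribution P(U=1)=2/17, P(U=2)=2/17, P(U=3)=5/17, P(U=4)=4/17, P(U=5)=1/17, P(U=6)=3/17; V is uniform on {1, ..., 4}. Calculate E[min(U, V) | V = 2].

32/17

P(V = 2) = 1/4.
Summing min(U,V)·P(x,y) over outcomes with V = 2 gives 8/17.
E[min(U, V) | V = 2] = (8/17) / (1/4) = 32/17.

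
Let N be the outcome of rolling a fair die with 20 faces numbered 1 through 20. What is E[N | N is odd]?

10

Given N is odd, N is equally likely to be any of {1, 3, 5, 7, 9, 11, 13, 15, 17, 19}.
E[N | N is odd] = (1 + 3 + 5 + 7 + 9 + 11 + 13 + 15 + 17 + 19) / 10 = 10.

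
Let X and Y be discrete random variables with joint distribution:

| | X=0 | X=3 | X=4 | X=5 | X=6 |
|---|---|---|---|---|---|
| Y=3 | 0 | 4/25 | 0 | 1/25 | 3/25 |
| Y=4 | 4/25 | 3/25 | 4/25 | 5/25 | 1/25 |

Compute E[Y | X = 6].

P(X = 6) = 4/25.
Summing Y·P(X=x,Y=y) over the conditioning event gives 13/25.
E[Y | X = 6] = (13/25) / (4/25) = 13/4.

13/4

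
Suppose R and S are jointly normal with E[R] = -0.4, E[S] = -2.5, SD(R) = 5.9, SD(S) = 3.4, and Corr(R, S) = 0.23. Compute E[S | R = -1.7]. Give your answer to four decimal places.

For a bivariate normal, E[S | R=x] = μ_S + ρ·(σ_S/σ_R)·(x − μ_R).
E[S | R=-1.7] = -2.5 + (0.23)·(3.4/5.9)·(-1.7 − (-0.4)) = -2.5 + (0.13254)·(-1.3) = -2.6723.

-2.6723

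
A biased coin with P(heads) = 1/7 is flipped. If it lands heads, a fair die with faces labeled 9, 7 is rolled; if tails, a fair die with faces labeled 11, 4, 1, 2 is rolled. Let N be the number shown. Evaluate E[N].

5

E[N | heads] = (9+7)/2 = 8.
E[N | tails] = (11+4+1+2)/4 = 9/2.
By the law of total expectation,
E[N] = (1/7)·(8) + (6/7)·(9/2) = 5.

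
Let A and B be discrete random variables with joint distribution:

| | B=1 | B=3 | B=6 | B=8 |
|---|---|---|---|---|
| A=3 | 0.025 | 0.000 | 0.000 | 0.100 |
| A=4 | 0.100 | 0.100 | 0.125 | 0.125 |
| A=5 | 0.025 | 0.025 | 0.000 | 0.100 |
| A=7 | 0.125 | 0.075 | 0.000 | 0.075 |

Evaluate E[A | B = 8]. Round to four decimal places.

4.5625

P(B = 8) = 0.400.
Σ A·P over the event = 3·(0.100) + 4·(0.125) + 5·(0.100) + 7·(0.075) = 1.825.
E[A | B = 8] = (1.825) / (0.400) = 4.5625.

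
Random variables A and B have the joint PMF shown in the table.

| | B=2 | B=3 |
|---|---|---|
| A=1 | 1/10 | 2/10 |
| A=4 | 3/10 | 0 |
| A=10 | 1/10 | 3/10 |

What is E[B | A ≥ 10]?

11/4

P(A ≥ 10) = 2/5.
Σ B·P over the event = 2·(1/10) + 3·(3/10) = 11/10.
E[B | A ≥ 10] = (11/10) / (2/5) = 11/4.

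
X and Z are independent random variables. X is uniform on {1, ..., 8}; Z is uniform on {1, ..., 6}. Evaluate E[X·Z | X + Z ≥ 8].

P(X + Z ≥ 8) = 9/16.
Summing XZ·P(x,y) over outcomes with X + Z ≥ 8 gives 105/8.
E[X·Z | X + Z ≥ 8] = (105/8) / (9/16) = 70/3.

70/3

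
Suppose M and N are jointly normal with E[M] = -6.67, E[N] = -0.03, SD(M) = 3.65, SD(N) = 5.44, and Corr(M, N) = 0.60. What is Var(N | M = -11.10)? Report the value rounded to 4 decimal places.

18.9399

For a bivariate normal, Var(N | M=x) = σ_N²(1 − ρ²).
Var(N | M=-11.10) = (5.44)²·(1 − (0.60)²) = 29.5936·0.64 = 18.9399.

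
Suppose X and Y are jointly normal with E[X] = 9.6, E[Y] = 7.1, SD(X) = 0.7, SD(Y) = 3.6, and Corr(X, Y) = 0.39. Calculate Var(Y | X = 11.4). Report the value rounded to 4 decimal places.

The conditional variance in a bivariate normal is σ_Y²(1 − ρ²), independent of x.
Var(Y | X=11.4) = (3.6)²·(1 − (0.39)²) = 12.96·0.8479 = 10.9888.

10.9888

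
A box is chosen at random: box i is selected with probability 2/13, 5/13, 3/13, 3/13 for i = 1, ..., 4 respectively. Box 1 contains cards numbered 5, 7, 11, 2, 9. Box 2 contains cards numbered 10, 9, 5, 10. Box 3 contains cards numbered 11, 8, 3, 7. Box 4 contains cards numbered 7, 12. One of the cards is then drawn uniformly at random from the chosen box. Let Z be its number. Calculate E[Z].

E[Z | box 1] = (5+7+11+2+9)/5 = 34/5.
E[Z | box 2] = (10+9+5+10)/4 = 17/2.
E[Z | box 3] = (11+8+3+7)/4 = 29/4.
E[Z | box 4] = (7+12)/2 = 19/2.
By the law of total expectation,
E[Z] = (2/13)·(34/5) + (5/13)·(17/2) + (3/13)·(29/4) + (3/13)·(19/2) = 2127/260.

2127/260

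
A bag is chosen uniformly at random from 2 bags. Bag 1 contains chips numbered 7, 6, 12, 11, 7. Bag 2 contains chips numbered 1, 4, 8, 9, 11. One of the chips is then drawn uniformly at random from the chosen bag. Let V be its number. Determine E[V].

E[V | bag 1] = (7+6+12+11+7)/5 = 43/5.
E[V | bag 2] = (1+4+8+9+11)/5 = 33/5.
By the law of total expectation,
E[V] = (1/2)·(43/5) + (1/2)·(33/5) = 38/5.

38/5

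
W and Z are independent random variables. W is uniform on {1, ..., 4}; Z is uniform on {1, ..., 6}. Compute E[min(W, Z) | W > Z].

Outcomes with W > Z: (2,1), (3,1), (3,2), (4,1), (4,2), (4,3), each with probability 1/24.
E[min(W, Z) | W > Z] = (1 + 1 + 2 + 1 + 2 + 3) / 6 = 5/3.

5/3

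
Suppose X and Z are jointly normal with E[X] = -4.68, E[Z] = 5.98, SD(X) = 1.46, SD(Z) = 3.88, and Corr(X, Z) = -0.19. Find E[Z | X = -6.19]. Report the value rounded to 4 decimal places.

E[Z | X=x] = μ_Z + ρ(σ_Z/σ_X)(x − μ_X) for jointly normal variables.
E[Z | X=-6.19] = 5.98 + (-0.19)·(3.88/1.46)·(-6.19 − (-4.68)) = 5.98 + (-0.50493)·(-1.51) = 6.7424.

6.7424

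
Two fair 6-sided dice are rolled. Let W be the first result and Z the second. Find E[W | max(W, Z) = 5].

35/9

Outcomes with max(W, Z) = 5: (1,5), (2,5), (3,5), (4,5), (5,1), (5,2), (5,3), (5,4), (5,5), each with probability 1/36.
E[W | max(W, Z) = 5] = (1 + 2 + 3 + 4 + 5 + 5 + 5 + 5 + 5) / 9 = 35/9.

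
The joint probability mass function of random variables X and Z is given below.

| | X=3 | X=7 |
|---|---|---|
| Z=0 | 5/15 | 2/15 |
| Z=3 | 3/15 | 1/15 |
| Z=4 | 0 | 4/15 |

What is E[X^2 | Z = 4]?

P(Z = 4) = 4/15.
Σ X^2·P over the event = 49·(4/15) = 196/15.
E[X^2 | Z = 4] = (196/15) / (4/15) = 49.

49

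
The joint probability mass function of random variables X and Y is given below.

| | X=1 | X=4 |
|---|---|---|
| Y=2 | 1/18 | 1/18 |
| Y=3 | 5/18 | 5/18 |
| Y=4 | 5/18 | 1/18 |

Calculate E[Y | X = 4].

3

P(X = 4) = 7/18.
Σ Y·P over the event = 2·(1/18) + 3·(5/18) + 4·(1/18) = 7/6.
E[Y | X = 4] = (7/6) / (7/18) = 3.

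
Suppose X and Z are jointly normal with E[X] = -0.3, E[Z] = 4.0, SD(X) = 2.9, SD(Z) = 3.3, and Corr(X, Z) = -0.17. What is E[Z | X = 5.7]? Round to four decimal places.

2.8393

The regression of Z on X has slope ρ·σ_Z/σ_X and passes through (μ_X, μ_Z).
E[Z | X=5.7] = 4.0 + (-0.17)·(3.3/2.9)·(5.7 − (-0.3)) = 4.0 + (-0.19345)·(6) = 2.8393.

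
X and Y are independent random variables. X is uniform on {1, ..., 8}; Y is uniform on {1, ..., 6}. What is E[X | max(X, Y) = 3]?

Outcomes with max(X, Y) = 3: (1,3), (2,3), (3,1), (3,2), (3,3), each with probability 1/48.
E[X | max(X, Y) = 3] = (1 + 2 + 3 + 3 + 3) / 5 = 12/5.

12/5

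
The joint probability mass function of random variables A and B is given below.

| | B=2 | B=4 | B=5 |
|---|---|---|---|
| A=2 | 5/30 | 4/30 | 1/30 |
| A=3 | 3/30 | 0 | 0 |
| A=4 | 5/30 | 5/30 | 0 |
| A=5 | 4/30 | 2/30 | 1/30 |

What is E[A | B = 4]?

P(B = 4) = 11/30.
Σ A·P over the event = 2·(4/30) + 4·(5/30) + 5·(2/30) = 19/15.
E[A | B = 4] = (19/15) / (11/30) = 38/11.

38/11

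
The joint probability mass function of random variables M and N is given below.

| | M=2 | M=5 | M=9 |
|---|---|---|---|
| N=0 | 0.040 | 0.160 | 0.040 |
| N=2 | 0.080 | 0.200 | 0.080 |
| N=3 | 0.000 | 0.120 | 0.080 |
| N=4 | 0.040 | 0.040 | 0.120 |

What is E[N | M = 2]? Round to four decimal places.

P(M = 2) = 0.160.
Σ N·P over the event = 0·(0.040) + 2·(0.080) + 4·(0.040) = 0.320.
E[N | M = 2] = (0.320) / (0.160) = 2.0000.

2.0000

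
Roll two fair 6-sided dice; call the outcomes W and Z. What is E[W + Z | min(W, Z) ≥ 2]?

P(min(W, Z) ≥ 2) = 25/36.
Summing (W+Z)·P(x,y) over outcomes with min(W, Z) ≥ 2 gives 50/9.
E[W + Z | min(W, Z) ≥ 2] = (50/9) / (25/36) = 8.

8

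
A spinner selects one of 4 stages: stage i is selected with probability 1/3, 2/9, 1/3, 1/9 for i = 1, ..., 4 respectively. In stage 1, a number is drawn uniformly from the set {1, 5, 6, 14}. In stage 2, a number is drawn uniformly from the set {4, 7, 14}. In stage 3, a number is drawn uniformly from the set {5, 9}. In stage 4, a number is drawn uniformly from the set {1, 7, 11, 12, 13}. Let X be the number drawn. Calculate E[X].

1979/270

E[X | stage 1] = (1+5+6+14)/4 = 13/2.
E[X | stage 2] = (4+7+14)/3 = 25/3.
E[X | stage 3] = (5+9)/2 = 7.
E[X | stage 4] = (1+7+11+12+13)/5 = 44/5.
E[X] = (1/3)·(13/2) + (2/9)·(25/3) + (1/3)·(7) + (1/9)·(44/5) = 1979/270.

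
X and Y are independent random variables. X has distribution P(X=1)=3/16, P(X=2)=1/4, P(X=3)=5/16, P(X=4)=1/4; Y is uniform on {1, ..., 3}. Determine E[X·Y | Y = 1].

21/8

P(Y = 1) = 1/3.
Summing XY·P(x,y) over outcomes with Y = 1 gives 7/8.
E[X·Y | Y = 1] = (7/8) / (1/3) = 21/8.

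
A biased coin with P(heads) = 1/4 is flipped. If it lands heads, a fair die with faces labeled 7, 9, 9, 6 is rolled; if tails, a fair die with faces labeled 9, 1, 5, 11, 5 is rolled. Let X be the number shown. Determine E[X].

527/80

E[X | heads] = (7+9+9+6)/4 = 31/4.
E[X | tails] = (9+1+5+11+5)/5 = 31/5.
By the law of total expectation,
E[X] = (1/4)·(31/4) + (3/4)·(31/5) = 527/80.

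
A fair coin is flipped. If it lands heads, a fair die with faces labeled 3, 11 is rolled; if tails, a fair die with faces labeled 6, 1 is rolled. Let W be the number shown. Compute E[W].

21/4

E[W | heads] = (3+11)/2 = 7.
E[W | tails] = (6+1)/2 = 7/2.
E[W] = (1/2)·(7) + (1/2)·(7/2) = 21/4.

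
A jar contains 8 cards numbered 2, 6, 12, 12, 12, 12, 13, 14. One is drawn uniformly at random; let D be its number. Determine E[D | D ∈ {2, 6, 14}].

P(D ∈ {2, 6, 14}) = 3/8.
Σ over the event: 2·1/8 + 6·1/8 + 14·1/8 = 11/4.
E[D | D ∈ {2, 6, 14}] = (11/4) / (3/8) = 22/3.

22/3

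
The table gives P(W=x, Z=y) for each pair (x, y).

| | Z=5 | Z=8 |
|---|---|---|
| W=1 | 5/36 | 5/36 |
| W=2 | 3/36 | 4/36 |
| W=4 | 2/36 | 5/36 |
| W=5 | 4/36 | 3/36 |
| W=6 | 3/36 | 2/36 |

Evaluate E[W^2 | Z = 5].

257/17

P(Z = 5) = 17/36.
Σ W^2·P over the event = 1·(5/36) + 4·(3/36) + 16·(2/36) + 25·(4/36) + 36·(3/36) = 257/36.
E[W^2 | Z = 5] = (257/36) / (17/36) = 257/17.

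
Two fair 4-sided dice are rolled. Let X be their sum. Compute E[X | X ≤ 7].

P(X ≤ 7) = 15/16.
Σ over the event: 2·1/16 + 3·1/8 + 4·3/16 + 5·1/4 + 6·3/16 + 7·1/8 = 9/2.
E[X | X ≤ 7] = (9/2) / (15/16) = 24/5.

24/5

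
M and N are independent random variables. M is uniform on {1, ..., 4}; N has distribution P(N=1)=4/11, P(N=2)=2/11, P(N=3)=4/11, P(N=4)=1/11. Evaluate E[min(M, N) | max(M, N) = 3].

16/9

P(max(M, N) = 3) = 9/22.
Summing min(M,N)·P(x,y) over outcomes with max(M, N) = 3 gives 8/11.
E[min(M, N) | max(M, N) = 3] = (8/11) / (9/22) = 16/9.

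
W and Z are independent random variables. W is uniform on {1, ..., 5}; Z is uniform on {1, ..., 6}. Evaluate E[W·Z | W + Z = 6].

7

Outcomes with W + Z = 6: (1,5), (2,4), (3,3), (4,2), (5,1), each with probability 1/30.
E[W·Z | W + Z = 6] = (5 + 8 + 9 + 8 + 5) / 5 = 7.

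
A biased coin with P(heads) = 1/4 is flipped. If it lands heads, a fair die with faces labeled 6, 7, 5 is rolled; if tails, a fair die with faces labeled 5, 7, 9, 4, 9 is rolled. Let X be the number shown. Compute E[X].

33/5

E[X | heads] = (6+7+5)/3 = 6.
E[X | tails] = (5+7+9+4+9)/5 = 34/5.
By the law of total expectation,
E[X] = (1/4)·(6) + (3/4)·(34/5) = 33/5.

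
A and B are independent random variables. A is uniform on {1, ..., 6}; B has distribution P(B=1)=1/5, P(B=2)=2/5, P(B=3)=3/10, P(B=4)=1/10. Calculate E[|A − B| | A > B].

91/37

P(A > B) = 37/60.
Summing |A−B|·P(x,y) over outcomes with A > B gives 91/60.
E[|A − B| | A > B] = (91/60) / (37/60) = 91/37.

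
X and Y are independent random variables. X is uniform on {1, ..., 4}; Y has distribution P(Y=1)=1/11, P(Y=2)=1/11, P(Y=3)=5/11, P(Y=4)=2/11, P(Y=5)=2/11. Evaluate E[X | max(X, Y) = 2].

P(max(X, Y) = 2) = 3/44.
Summing X·P(x,y) over outcomes with max(X, Y) = 2 gives 5/44.
E[X | max(X, Y) = 2] = (5/44) / (3/44) = 5/3.

5/3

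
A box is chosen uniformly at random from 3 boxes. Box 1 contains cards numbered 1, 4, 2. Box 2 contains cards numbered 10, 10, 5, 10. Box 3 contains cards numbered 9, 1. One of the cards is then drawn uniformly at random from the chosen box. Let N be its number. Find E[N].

E[N | box 1] = (1+4+2)/3 = 7/3.
E[N | box 2] = (10+10+5+10)/4 = 35/4.
E[N | box 3] = (9+1)/2 = 5.
By the law of total expectation,
E[N] = (1/3)·(7/3) + (1/3)·(35/4) + (1/3)·(5) = 193/36.

193/36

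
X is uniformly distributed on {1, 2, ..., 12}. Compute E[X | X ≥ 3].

Given X ≥ 3, X is equally likely to be any of {3, 4, 5, 6, 7, 8, 9, 10, 11, 12}.
E[X | X ≥ 3] = (3 + 4 + 5 + 6 + 7 + 8 + 9 + 10 + 11 + 12) / 10 = 15/2.

15/2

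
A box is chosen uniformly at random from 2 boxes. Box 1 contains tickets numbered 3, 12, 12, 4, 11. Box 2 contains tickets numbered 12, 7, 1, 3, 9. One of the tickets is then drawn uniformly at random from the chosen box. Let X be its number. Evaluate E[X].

E[X | box 1] = (3+12+12+4+11)/5 = 42/5.
E[X | box 2] = (12+7+1+3+9)/5 = 32/5.
E[X] = (1/2)·(42/5) + (1/2)·(32/5) = 37/5.

37/5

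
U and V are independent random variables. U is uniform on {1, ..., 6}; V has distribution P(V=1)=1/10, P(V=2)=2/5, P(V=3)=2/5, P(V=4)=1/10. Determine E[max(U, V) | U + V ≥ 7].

P(U + V ≥ 7) = 5/12.
Summing max(U,V)·P(x,y) over outcomes with U + V ≥ 7 gives 43/20.
E[max(U, V) | U + V ≥ 7] = (43/20) / (5/12) = 129/25.

129/25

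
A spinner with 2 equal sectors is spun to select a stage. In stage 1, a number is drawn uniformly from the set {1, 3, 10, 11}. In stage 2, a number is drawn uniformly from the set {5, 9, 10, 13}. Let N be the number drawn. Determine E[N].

E[N | stage 1] = (1+3+10+11)/4 = 25/4.
E[N | stage 2] = (5+9+10+13)/4 = 37/4.
E[N] = (1/2)·(25/4) + (1/2)·(37/4) = 31/4.

31/4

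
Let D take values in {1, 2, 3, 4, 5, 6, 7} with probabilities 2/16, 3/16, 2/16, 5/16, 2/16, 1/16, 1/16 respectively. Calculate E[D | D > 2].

P(D > 2) = 11/16.
Σ over the event: 3·1/8 + 4·5/16 + 5·1/8 + 6·1/16 + 7·1/16 = 49/16.
E[D | D > 2] = (49/16) / (11/16) = 49/11.

49/11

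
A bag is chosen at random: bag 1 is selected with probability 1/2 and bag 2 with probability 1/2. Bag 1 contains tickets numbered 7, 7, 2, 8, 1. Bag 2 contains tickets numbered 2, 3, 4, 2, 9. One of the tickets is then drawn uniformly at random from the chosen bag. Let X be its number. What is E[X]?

9/2

E[X | bag 1] = (7+7+2+8+1)/5 = 5.
E[X | bag 2] = (2+3+4+2+9)/5 = 4.
By the law of total expectation,
E[X] = (1/2)·(5) + (1/2)·(4) = 9/2.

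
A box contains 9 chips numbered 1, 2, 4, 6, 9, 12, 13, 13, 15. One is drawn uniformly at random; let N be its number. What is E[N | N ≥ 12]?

P(N ≥ 12) = 4/9.
Σ over the event: 12·1/9 + 13·2/9 + 15·1/9 = 53/9.
E[N | N ≥ 12] = (53/9) / (4/9) = 53/4.

53/4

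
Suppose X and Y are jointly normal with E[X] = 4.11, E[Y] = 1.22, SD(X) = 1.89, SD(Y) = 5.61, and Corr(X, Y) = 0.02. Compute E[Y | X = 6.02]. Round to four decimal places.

For a bivariate normal, E[Y | X=x] = μ_Y + ρ·(σ_Y/σ_X)·(x − μ_X).
E[Y | X=6.02] = 1.22 + (0.02)·(5.61/1.89)·(6.02 − (4.11)) = 1.22 + (0.059365)·(1.91) = 1.3334.

1.3334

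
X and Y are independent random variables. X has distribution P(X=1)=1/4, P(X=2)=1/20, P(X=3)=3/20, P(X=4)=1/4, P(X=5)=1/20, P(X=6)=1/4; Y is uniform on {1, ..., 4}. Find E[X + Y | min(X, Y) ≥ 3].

P(min(X, Y) ≥ 3) = 7/20.
Summing (X+Y)·P(x,y) over outcomes with min(X, Y) ≥ 3 gives 113/40.
E[X + Y | min(X, Y) ≥ 3] = (113/40) / (7/20) = 113/14.

113/14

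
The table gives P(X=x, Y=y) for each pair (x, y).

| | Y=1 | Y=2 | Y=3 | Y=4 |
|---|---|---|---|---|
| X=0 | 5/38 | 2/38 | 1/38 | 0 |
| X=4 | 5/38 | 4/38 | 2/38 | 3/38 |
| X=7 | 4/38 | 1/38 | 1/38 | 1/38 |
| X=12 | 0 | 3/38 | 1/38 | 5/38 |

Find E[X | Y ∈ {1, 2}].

107/24

P(Y ∈ {1, 2}) = 12/19.
Σ X·P over the event = 0·(5/38) + 0·(2/38) + 4·(5/38) + 4·(4/38) + 7·(4/38) + 7·(1/38) + 12·(3/38) = 107/38.
E[X | Y ∈ {1, 2}] = (107/38) / (12/19) = 107/24.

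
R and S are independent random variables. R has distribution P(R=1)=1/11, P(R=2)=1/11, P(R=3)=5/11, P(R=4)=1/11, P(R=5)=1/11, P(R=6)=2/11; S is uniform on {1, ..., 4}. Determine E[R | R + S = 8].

P(R + S = 8) = 1/11.
Summing R·P(x,y) over outcomes with R + S = 8 gives 21/44.
E[R | R + S = 8] = (21/44) / (1/11) = 21/4.

21/4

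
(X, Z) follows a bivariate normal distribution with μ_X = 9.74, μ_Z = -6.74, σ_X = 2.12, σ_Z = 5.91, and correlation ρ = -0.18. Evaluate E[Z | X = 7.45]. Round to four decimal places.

-5.5909

For a bivariate normal, E[Z | X=x] = μ_Z + ρ·(σ_Z/σ_X)·(x − μ_X).
E[Z | X=7.45] = -6.74 + (-0.18)·(5.91/2.12)·(7.45 − (9.74)) = -6.74 + (-0.50179)·(-2.29) = -5.5909.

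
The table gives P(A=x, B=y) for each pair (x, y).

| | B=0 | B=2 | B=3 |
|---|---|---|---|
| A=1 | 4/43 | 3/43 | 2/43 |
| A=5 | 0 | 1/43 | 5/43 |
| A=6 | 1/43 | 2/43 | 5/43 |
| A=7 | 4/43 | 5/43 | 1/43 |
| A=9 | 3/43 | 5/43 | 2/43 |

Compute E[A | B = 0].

P(B = 0) = 12/43.
Σ A·P over the event = 1·(4/43) + 6·(1/43) + 7·(4/43) + 9·(3/43) = 65/43.
E[A | B = 0] = (65/43) / (12/43) = 65/12.

65/12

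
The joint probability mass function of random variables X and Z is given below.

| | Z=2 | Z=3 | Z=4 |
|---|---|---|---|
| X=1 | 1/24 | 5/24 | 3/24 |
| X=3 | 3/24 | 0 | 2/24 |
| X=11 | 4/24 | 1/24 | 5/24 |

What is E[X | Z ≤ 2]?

27/4

P(Z ≤ 2) = 1/3.
Σ X·P over the event = 1·(1/24) + 3·(3/24) + 11·(4/24) = 9/4.
E[X | Z ≤ 2] = (9/4) / (1/3) = 27/4.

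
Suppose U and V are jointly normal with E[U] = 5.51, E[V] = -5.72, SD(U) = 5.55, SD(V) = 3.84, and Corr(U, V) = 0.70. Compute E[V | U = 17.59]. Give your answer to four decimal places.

For a bivariate normal, E[V | U=x] = μ_V + ρ·(σ_V/σ_U)·(x − μ_U).
E[V | U=17.59] = -5.72 + (0.70)·(3.84/5.55)·(17.59 − (5.51)) = -5.72 + (0.48432)·(12.08) = 0.1306.

0.1306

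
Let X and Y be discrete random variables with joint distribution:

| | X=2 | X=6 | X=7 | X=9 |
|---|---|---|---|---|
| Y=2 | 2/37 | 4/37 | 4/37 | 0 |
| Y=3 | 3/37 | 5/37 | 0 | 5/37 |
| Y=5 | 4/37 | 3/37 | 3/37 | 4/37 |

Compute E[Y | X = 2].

P(X = 2) = 9/37.
Σ Y·P over the event = 2·(2/37) + 3·(3/37) + 5·(4/37) = 33/37.
E[Y | X = 2] = (33/37) / (9/37) = 11/3.

11/3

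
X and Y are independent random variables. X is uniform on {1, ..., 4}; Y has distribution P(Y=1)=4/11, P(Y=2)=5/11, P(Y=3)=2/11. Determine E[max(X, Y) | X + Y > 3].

P(X + Y > 3) = 31/44.
Summing max(X,Y)·P(x,y) over outcomes with X + Y > 3 gives 9/4.
E[max(X, Y) | X + Y > 3] = (9/4) / (31/44) = 99/31.

99/31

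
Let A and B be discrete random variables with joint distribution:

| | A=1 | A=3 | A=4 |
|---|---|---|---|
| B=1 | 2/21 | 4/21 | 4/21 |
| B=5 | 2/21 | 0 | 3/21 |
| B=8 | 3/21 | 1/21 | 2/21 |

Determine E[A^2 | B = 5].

P(B = 5) = 5/21.
Σ A^2·P over the event = 1·(2/21) + 16·(3/21) = 50/21.
E[A^2 | B = 5] = (50/21) / (5/21) = 10.

10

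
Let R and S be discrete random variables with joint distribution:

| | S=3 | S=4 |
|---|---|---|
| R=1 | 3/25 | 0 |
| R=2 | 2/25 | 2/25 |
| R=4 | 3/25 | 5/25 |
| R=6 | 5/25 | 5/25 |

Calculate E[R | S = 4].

9/2

P(S = 4) = 12/25.
Σ R·P over the event = 2·(2/25) + 4·(5/25) + 6·(5/25) = 54/25.
E[R | S = 4] = (54/25) / (12/25) = 9/2.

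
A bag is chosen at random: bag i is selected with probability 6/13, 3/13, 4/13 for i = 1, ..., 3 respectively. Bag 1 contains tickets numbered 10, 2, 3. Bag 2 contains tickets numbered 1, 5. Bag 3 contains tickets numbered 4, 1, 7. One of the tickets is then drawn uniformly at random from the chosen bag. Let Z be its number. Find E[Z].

E[Z | bag 1] = (10+2+3)/3 = 5.
E[Z | bag 2] = (1+5)/2 = 3.
E[Z | bag 3] = (4+1+7)/3 = 4.
E[Z] = (6/13)·(5) + (3/13)·(3) + (4/13)·(4) = 55/13.

55/13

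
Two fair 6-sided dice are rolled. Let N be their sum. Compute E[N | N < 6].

P(N < 6) = 5/18.
Σ over the event: 2·1/36 + 3·1/18 + 4·1/12 + 5·1/9 = 10/9.
E[N | N < 6] = (10/9) / (5/18) = 4.

4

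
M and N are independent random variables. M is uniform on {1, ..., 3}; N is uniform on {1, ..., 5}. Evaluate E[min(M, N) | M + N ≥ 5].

19/9

P(M + N ≥ 5) = 3/5.
Summing min(M,N)·P(x,y) over outcomes with M + N ≥ 5 gives 19/15.
E[min(M, N) | M + N ≥ 5] = (19/15) / (3/5) = 19/9.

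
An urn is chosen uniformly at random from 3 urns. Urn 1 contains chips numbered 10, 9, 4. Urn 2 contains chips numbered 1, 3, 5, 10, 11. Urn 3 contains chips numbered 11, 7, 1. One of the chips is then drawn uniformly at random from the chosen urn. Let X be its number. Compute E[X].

20/3

E[X | urn 1] = (10+9+4)/3 = 23/3.
E[X | urn 2] = (1+3+5+10+11)/5 = 6.
E[X | urn 3] = (11+7+1)/3 = 19/3.
E[X] = (1/3)·(23/3) + (1/3)·(6) + (1/3)·(19/3) = 20/3.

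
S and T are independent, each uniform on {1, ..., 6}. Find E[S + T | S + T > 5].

106/13

P(S + T > 5) = 13/18.
Summing (S+T)·P(x,y) over outcomes with S + T > 5 gives 53/9.
E[S + T | S + T > 5] = (53/9) / (13/18) = 106/13.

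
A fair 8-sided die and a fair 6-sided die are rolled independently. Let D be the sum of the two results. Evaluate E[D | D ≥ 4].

376/45

P(D ≥ 4) = 15/16.
E[D | D ≥ 4] = (47/6) / (15/16) = 376/45.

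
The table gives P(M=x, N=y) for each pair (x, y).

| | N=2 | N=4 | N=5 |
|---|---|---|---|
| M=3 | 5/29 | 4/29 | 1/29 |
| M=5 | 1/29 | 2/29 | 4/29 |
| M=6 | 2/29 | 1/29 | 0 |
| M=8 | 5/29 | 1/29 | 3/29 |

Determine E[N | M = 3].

31/10

P(M = 3) = 10/29.
Summing N·P(M=x,N=y) over the conditioning event gives 31/29.
E[N | M = 3] = (31/29) / (10/29) = 31/10.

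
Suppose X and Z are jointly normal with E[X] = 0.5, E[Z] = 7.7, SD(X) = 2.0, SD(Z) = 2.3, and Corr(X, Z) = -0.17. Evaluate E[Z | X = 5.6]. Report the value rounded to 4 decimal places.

For a bivariate normal, E[Z | X=x] = μ_Z + ρ·(σ_Z/σ_X)·(x − μ_X).
E[Z | X=5.6] = 7.7 + (-0.17)·(2.3/2.0)·(5.6 − (0.5)) = 7.7 + (-0.1955)·(5.1) = 6.7030.

6.7030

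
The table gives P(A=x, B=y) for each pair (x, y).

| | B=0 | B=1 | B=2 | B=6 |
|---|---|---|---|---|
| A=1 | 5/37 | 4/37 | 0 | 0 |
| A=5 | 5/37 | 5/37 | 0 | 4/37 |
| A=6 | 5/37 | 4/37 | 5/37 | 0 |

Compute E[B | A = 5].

P(A = 5) = 14/37.
Σ B·P over the event = 0·(5/37) + 1·(5/37) + 6·(4/37) = 29/37.
E[B | A = 5] = (29/37) / (14/37) = 29/14.

29/14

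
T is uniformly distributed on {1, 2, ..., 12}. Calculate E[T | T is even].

Given T is even, T is equally likely to be any of {2, 4, 6, 8, 10, 12}.
E[T | T is even] = (2 + 4 + 6 + 8 + 10 + 12) / 6 = 7.

7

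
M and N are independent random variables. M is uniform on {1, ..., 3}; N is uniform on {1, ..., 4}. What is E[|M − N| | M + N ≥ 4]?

4/3

P(M + N ≥ 4) = 3/4.
Summing |M−N|·P(x,y) over outcomes with M + N ≥ 4 gives 1.
E[|M − N| | M + N ≥ 4] = (1) / (3/4) = 4/3.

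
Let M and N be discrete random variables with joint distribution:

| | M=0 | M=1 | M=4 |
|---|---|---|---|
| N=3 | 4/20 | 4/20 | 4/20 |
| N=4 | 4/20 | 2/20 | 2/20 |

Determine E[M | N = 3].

5/3

P(N = 3) = 3/5.
Σ M·P over the event = 0·(4/20) + 1·(4/20) + 4·(4/20) = 1.
E[M | N = 3] = (1) / (3/5) = 5/3.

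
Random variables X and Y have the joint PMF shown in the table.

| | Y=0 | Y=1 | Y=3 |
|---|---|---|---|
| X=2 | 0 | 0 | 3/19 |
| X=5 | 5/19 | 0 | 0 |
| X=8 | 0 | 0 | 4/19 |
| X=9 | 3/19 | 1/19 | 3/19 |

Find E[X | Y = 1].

9

P(Y = 1) = 1/19.
Σ X·P over the event = 9·(1/19) = 9/19.
E[X | Y = 1] = (9/19) / (1/19) = 9.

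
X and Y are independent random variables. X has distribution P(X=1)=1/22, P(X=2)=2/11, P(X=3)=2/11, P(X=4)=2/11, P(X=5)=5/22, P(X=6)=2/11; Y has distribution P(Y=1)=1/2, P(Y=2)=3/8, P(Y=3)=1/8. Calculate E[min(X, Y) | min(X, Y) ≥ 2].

P(min(X, Y) ≥ 2) = 21/44.
Summing min(X,Y)·P(x,y) over outcomes with min(X, Y) ≥ 2 gives 185/176.
E[min(X, Y) | min(X, Y) ≥ 2] = (185/176) / (21/44) = 185/84.

185/84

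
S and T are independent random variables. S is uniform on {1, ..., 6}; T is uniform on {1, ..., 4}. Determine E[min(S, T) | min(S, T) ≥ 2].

P(min(S, T) ≥ 2) = 5/8.
Summing min(S,T)·P(x,y) over outcomes with min(S, T) ≥ 2 gives 41/24.
E[min(S, T) | min(S, T) ≥ 2] = (41/24) / (5/8) = 41/15.

41/15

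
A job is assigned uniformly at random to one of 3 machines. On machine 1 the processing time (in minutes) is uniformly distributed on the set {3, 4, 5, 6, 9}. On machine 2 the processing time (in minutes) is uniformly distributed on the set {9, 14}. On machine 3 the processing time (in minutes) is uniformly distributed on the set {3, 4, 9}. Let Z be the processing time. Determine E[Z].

667/90

E[Z | machine 1] = (3+4+5+6+9)/5 = 27/5.
E[Z | machine 2] = (9+14)/2 = 23/2.
E[Z | machine 3] = (3+4+9)/3 = 16/3.
By the law of total expectation,
E[Z] = (1/3)·(27/5) + (1/3)·(23/2) + (1/3)·(16/3) = 667/90.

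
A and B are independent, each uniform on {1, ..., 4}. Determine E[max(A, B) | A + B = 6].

Outcomes with A + B = 6: (2,4), (3,3), (4,2), each with probability 1/16.
E[max(A, B) | A + B = 6] = (4 + 3 + 4) / 3 = 11/3.

11/3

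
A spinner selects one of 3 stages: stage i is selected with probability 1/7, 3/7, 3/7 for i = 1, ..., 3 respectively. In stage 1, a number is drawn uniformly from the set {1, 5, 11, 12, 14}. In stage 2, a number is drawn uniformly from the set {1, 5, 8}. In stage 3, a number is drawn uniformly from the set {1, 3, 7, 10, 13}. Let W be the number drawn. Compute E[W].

43/7

E[W | stage 1] = (1+5+11+12+14)/5 = 43/5.
E[W | stage 2] = (1+5+8)/3 = 14/3.
E[W | stage 3] = (1+3+7+10+13)/5 = 34/5.
By the law of total expectation,
E[W] = (1/7)·(43/5) + (3/7)·(14/3) + (3/7)·(34/5) = 43/7.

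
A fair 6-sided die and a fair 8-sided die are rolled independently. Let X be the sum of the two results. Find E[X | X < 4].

8/3

P(X < 4) = 1/16.
Σ over the event: 2·1/48 + 3·1/24 = 1/6.
E[X | X < 4] = (1/6) / (1/16) = 8/3.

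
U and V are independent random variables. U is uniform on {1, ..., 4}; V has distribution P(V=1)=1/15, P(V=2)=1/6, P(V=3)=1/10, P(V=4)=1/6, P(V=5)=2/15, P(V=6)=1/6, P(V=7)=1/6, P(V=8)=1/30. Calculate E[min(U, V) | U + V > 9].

P(U + V > 9) = 3/20.
Summing min(U,V)·P(x,y) over outcomes with U + V > 9 gives 8/15.
E[min(U, V) | U + V > 9] = (8/15) / (3/20) = 32/9.

32/9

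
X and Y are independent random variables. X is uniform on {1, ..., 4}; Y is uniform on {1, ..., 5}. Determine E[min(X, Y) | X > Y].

Outcomes with X > Y: (2,1), (3,1), (3,2), (4,1), (4,2), (4,3), each with probability 1/20.
E[min(X, Y) | X > Y] = (1 + 1 + 2 + 1 + 2 + 3) / 6 = 5/3.

5/3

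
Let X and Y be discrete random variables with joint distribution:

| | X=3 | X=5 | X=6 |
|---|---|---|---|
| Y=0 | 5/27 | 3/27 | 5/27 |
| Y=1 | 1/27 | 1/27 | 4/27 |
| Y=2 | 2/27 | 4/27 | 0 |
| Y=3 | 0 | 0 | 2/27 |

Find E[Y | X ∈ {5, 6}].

1

P(X ∈ {5, 6}) = 19/27.
Σ Y·P over the event = 0·(3/27) + 1·(1/27) + 2·(4/27) + 0·(5/27) + 1·(4/27) + 3·(2/27) = 19/27.
E[Y | X ∈ {5, 6}] = (19/27) / (19/27) = 1.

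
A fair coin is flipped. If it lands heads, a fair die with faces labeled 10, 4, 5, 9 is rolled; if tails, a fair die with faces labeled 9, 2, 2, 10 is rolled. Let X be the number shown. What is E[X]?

E[X | heads] = (10+4+5+9)/4 = 7.
E[X | tails] = (9+2+2+10)/4 = 23/4.
By the law of total expectation,
E[X] = (1/2)·(7) + (1/2)·(23/4) = 51/8.

51/8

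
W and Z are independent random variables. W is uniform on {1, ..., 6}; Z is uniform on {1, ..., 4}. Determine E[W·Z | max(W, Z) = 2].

8/3

Outcomes with max(W, Z) = 2: (1,2), (2,1), (2,2), each with probability 1/24.
E[W·Z | max(W, Z) = 2] = (2 + 2 + 4) / 3 = 8/3.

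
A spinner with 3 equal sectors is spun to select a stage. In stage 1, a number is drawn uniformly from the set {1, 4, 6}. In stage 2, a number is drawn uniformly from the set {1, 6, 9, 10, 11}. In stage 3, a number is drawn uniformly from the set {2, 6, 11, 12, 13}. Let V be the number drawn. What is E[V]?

E[V | stage 1] = (1+4+6)/3 = 11/3.
E[V | stage 2] = (1+6+9+10+11)/5 = 37/5.
E[V | stage 3] = (2+6+11+12+13)/5 = 44/5.
By the law of total expectation,
E[V] = (1/3)·(11/3) + (1/3)·(37/5) + (1/3)·(44/5) = 298/45.

298/45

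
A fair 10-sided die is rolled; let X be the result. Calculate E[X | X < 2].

Given X < 2, X is equally likely to be any of {1}.
E[X | X < 2] = (1) / 1 = 1.

1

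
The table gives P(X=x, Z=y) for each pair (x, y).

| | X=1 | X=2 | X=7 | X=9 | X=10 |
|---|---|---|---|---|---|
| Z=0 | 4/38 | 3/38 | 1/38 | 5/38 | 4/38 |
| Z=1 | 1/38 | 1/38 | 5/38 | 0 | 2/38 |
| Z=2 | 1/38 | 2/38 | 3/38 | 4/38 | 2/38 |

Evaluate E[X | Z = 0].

6

P(Z = 0) = 17/38.
Σ X·P over the event = 1·(4/38) + 2·(3/38) + 7·(1/38) + 9·(5/38) + 10·(4/38) = 51/19.
E[X | Z = 0] = (51/19) / (17/38) = 6.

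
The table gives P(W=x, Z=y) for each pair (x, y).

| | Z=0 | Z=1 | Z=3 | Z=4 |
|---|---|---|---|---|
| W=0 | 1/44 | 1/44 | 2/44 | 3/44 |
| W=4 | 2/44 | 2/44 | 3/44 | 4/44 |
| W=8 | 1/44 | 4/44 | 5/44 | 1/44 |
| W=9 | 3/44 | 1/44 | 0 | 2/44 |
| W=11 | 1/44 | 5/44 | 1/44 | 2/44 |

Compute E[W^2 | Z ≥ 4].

133/3

P(Z ≥ 4) = 3/11.
Σ W^2·P over the event = 0·(3/44) + 16·(4/44) + 64·(1/44) + 81·(2/44) + 121·(2/44) = 133/11.
E[W^2 | Z ≥ 4] = (133/11) / (3/11) = 133/3.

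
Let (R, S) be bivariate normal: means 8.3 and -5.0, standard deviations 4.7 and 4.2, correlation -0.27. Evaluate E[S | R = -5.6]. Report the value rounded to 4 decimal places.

For a bivariate normal, E[S | R=x] = μ_S + ρ·(σ_S/σ_R)·(x − μ_R).
E[S | R=-5.6] = -5.0 + (-0.27)·(4.2/4.7)·(-5.6 − (8.3)) = -5.0 + (-0.2412766)·(-13.9) = -1.6463.

-1.6463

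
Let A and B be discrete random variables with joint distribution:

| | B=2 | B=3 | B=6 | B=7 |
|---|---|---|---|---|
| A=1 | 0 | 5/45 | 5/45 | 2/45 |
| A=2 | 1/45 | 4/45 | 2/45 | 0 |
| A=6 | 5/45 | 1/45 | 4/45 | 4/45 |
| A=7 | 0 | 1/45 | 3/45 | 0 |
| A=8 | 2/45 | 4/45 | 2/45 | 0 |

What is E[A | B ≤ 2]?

6

P(B ≤ 2) = 8/45.
Σ A·P over the event = 2·(1/45) + 6·(5/45) + 8·(2/45) = 16/15.
E[A | B ≤ 2] = (16/15) / (8/45) = 6.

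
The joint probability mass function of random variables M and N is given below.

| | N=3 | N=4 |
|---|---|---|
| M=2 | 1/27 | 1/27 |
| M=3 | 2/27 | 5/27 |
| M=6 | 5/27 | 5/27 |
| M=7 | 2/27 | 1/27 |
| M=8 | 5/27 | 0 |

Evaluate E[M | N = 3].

92/15

P(N = 3) = 5/9.
Σ M·P over the event = 2·(1/27) + 3·(2/27) + 6·(5/27) + 7·(2/27) + 8·(5/27) = 92/27.
E[M | N = 3] = (92/27) / (5/9) = 92/15.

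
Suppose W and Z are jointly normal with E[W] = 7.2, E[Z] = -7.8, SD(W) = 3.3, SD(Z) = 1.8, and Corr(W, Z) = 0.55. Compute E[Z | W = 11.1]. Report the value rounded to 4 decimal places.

-6.6300

E[Z | W=x] = μ_Z + ρ(σ_Z/σ_W)(x − μ_W) for jointly normal variables.
E[Z | W=11.1] = -7.8 + (0.55)·(1.8/3.3)·(11.1 − (7.2)) = -7.8 + (0.3)·(3.9) = -6.6300.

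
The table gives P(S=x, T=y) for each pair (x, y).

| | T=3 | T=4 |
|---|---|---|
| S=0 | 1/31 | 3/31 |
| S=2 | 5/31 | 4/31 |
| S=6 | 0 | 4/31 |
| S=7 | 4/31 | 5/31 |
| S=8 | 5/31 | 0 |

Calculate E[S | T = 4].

P(T = 4) = 16/31.
Σ S·P over the event = 0·(3/31) + 2·(4/31) + 6·(4/31) + 7·(5/31) = 67/31.
E[S | T = 4] = (67/31) / (16/31) = 67/16.

67/16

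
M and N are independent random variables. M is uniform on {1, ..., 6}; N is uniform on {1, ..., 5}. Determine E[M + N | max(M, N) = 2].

Outcomes with max(M, N) = 2: (1,2), (2,1), (2,2), each with probability 1/30.
E[M + N | max(M, N) = 2] = (3 + 3 + 4) / 3 = 10/3.

10/3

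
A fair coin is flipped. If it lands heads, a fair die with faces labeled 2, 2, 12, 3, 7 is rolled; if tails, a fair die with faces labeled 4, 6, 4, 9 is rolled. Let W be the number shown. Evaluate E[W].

219/40

E[W | heads] = (2+2+12+3+7)/5 = 26/5.
E[W | tails] = (4+6+4+9)/4 = 23/4.
By the law of total expectation,
E[W] = (1/2)·(26/5) + (1/2)·(23/4) = 219/40.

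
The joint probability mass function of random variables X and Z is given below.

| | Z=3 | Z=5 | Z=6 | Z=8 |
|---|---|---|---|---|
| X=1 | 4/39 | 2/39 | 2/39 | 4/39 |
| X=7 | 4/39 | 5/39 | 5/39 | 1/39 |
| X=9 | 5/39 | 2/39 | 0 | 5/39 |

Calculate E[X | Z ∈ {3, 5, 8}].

P(Z ∈ {3, 5, 8}) = 32/39.
Summing X·P(X=x,Z=y) over the conditioning event gives 188/39.
E[X | Z ∈ {3, 5, 8}] = (188/39) / (32/39) = 47/8.

47/8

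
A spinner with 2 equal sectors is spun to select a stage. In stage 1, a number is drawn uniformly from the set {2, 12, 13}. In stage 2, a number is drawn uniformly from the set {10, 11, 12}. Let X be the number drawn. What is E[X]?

10

E[X | stage 1] = (2+12+13)/3 = 9.
E[X | stage 2] = (10+11+12)/3 = 11.
E[X] = (1/2)·(9) + (1/2)·(11) = 10.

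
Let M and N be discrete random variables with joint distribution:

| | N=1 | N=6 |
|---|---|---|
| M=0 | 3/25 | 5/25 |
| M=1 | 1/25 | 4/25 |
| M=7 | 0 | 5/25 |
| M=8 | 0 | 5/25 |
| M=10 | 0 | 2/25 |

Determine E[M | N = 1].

P(N = 1) = 4/25.
Σ M·P over the event = 0·(3/25) + 1·(1/25) = 1/25.
E[M | N = 1] = (1/25) / (4/25) = 1/4.

1/4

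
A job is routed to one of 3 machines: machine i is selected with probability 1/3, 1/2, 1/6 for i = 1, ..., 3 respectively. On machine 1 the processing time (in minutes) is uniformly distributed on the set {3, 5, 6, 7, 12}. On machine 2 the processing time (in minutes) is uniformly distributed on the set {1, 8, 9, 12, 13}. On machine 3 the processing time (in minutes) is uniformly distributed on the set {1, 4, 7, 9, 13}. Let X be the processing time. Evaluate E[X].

E[X | machine 1] = (3+5+6+7+12)/5 = 33/5.
E[X | machine 2] = (1+8+9+12+13)/5 = 43/5.
E[X | machine 3] = (1+4+7+9+13)/5 = 34/5.
E[X] = (1/3)·(33/5) + (1/2)·(43/5) + (1/6)·(34/5) = 229/30.

229/30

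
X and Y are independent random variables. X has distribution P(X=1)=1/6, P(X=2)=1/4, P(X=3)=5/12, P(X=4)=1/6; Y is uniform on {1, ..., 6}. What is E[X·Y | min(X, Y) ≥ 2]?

P(min(X, Y) ≥ 2) = 25/36.
Summing XY·P(x,y) over outcomes with min(X, Y) ≥ 2 gives 145/18.
E[X·Y | min(X, Y) ≥ 2] = (145/18) / (25/36) = 58/5.

58/5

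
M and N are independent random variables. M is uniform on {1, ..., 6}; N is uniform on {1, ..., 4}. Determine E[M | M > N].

P(M > N) = 7/12.
Summing M·P(x,y) over outcomes with M > N gives 8/3.
E[M | M > N] = (8/3) / (7/12) = 32/7.

32/7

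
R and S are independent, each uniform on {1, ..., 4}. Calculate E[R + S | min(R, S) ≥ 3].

7

Outcomes with min(R, S) ≥ 3: (3,3), (3,4), (4,3), (4,4), each with probability 1/16.
E[R + S | min(R, S) ≥ 3] = (6 + 7 + 7 + 8) / 4 = 7.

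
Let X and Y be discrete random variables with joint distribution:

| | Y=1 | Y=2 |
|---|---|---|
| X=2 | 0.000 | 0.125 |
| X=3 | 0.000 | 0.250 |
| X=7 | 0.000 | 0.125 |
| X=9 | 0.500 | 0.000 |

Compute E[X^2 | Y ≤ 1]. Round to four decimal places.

81.0000

P(Y ≤ 1) = 0.500.
Σ X^2·P over the event = 81·(0.500) = 40.500.
E[X^2 | Y ≤ 1] = (40.500) / (0.500) = 81.0000.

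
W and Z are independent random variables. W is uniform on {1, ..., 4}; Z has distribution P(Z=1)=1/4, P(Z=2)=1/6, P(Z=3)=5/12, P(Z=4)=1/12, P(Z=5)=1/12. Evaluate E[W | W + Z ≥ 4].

109/40

P(W + Z ≥ 4) = 5/6.
Summing W·P(x,y) over outcomes with W + Z ≥ 4 gives 109/48.
E[W | W + Z ≥ 4] = (109/48) / (5/6) = 109/40.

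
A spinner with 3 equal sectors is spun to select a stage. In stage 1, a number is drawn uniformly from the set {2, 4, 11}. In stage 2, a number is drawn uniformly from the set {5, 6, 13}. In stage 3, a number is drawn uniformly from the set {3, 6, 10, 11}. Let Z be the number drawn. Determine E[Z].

E[Z | stage 1] = (2+4+11)/3 = 17/3.
E[Z | stage 2] = (5+6+13)/3 = 8.
E[Z | stage 3] = (3+6+10+11)/4 = 15/2.
E[Z] = (1/3)·(17/3) + (1/3)·(8) + (1/3)·(15/2) = 127/18.

127/18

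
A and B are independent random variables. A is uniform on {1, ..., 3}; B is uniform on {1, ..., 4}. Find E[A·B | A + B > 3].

55/9

Outcomes with A + B > 3: (1,3), (1,4), (2,2), (2,3), (2,4), (3,1), (3,2), (3,3), (3,4), each with probability 1/12.
E[A·B | A + B > 3] = (3 + 4 + 4 + 6 + 8 + 3 + 6 + 9 + 12) / 9 = 55/9.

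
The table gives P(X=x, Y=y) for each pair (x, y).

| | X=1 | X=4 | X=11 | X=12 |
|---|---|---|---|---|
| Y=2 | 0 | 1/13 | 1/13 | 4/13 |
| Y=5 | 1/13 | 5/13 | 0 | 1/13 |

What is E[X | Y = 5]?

P(Y = 5) = 7/13.
Σ X·P over the event = 1·(1/13) + 4·(5/13) + 12·(1/13) = 33/13.
E[X | Y = 5] = (33/13) / (7/13) = 33/7.

33/7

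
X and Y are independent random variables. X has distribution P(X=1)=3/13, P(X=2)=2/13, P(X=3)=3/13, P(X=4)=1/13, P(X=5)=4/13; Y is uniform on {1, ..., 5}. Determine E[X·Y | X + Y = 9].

20

P(X + Y = 9) = 1/13.
Summing XY·P(x,y) over outcomes with X + Y = 9 gives 20/13.
E[X·Y | X + Y = 9] = (20/13) / (1/13) = 20.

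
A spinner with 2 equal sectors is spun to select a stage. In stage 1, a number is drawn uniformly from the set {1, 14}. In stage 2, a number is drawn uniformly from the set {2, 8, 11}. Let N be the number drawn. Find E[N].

E[N | stage 1] = (1+14)/2 = 15/2.
E[N | stage 2] = (2+8+11)/3 = 7.
E[N] = (1/2)·(15/2) + (1/2)·(7) = 29/4.

29/4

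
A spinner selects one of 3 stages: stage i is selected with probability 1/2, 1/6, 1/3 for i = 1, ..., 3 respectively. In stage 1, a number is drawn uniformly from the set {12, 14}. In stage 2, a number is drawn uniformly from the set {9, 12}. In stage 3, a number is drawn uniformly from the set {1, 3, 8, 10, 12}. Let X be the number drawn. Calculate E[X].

631/60

E[X | stage 1] = (12+14)/2 = 13.
E[X | stage 2] = (9+12)/2 = 21/2.
E[X | stage 3] = (1+3+8+10+12)/5 = 34/5.
E[X] = (1/2)·(13) + (1/6)·(21/2) + (1/3)·(34/5) = 631/60.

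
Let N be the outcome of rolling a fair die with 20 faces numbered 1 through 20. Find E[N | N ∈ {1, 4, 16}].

7

P(N ∈ {1, 4, 16}) = 3/20.
Σ over the event: 1·1/20 + 4·1/20 + 16·1/20 = 21/20.
E[N | N ∈ {1, 4, 16}] = (21/20) / (3/20) = 7.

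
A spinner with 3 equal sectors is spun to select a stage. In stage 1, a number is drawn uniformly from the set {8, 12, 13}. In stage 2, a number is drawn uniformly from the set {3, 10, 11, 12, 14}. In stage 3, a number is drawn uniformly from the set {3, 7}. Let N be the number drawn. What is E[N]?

26/3

E[N | stage 1] = (8+12+13)/3 = 11.
E[N | stage 2] = (3+10+11+12+14)/5 = 10.
E[N | stage 3] = (3+7)/2 = 5.
E[N] = (1/3)·(11) + (1/3)·(10) + (1/3)·(5) = 26/3.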